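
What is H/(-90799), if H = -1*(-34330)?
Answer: -34330/90799 ≈ -0.37809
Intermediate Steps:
H = 34330
H/(-90799) = 34330/(-90799) = 34330*(-1/90799) = -34330/90799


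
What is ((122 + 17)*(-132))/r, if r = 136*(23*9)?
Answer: -1529/2346 ≈ -0.65175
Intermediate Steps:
r = 28152 (r = 136*207 = 28152)
((122 + 17)*(-132))/r = ((122 + 17)*(-132))/28152 = (139*(-132))*(1/28152) = -18348*1/28152 = -1529/2346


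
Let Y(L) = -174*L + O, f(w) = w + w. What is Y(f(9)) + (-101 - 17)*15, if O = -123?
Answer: -5025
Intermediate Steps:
f(w) = 2*w
Y(L) = -123 - 174*L (Y(L) = -174*L - 123 = -123 - 174*L)
Y(f(9)) + (-101 - 17)*15 = (-123 - 348*9) + (-101 - 17)*15 = (-123 - 174*18) - 118*15 = (-123 - 3132) - 1770 = -3255 - 1770 = -5025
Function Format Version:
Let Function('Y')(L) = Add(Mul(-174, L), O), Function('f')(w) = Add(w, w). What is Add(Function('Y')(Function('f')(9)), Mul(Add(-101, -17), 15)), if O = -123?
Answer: -5025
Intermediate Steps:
Function('f')(w) = Mul(2, w)
Function('Y')(L) = Add(-123, Mul(-174, L)) (Function('Y')(L) = Add(Mul(-174, L), -123) = Add(-123, Mul(-174, L)))
Add(Function('Y')(Function('f')(9)), Mul(Add(-101, -17), 15)) = Add(Add(-123, Mul(-174, Mul(2, 9))), Mul(Add(-101, -17), 15)) = Add(Add(-123, Mul(-174, 18)), Mul(-118, 15)) = Add(Add(-123, -3132), -1770) = Add(-3255, -1770) = -5025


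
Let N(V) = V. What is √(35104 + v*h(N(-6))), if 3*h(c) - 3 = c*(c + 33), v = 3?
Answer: √34945 ≈ 186.94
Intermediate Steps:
h(c) = 1 + c*(33 + c)/3 (h(c) = 1 + (c*(c + 33))/3 = 1 + (c*(33 + c))/3 = 1 + c*(33 + c)/3)
√(35104 + v*h(N(-6))) = √(35104 + 3*(1 + 11*(-6) + (⅓)*(-6)²)) = √(35104 + 3*(1 - 66 + (⅓)*36)) = √(35104 + 3*(1 - 66 + 12)) = √(35104 + 3*(-53)) = √(35104 - 159) = √34945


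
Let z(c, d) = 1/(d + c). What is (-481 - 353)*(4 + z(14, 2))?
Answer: -27105/8 ≈ -3388.1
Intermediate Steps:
z(c, d) = 1/(c + d)
(-481 - 353)*(4 + z(14, 2)) = (-481 - 353)*(4 + 1/(14 + 2)) = -834*(4 + 1/16) = -834*65/16 = -27105/8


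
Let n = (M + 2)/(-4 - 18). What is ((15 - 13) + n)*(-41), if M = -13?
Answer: -205/2 ≈ -102.50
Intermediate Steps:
n = ½ (n = (-13 + 2)/(-4 - 18) = -11/(-22) = -11*(-1/22) = ½ ≈ 0.50000)
((15 - 13) + n)*(-41) = ((15 - 13) + ½)*(-41) = (2 + ½)*(-41) = (5/2)*(-41) = -205/2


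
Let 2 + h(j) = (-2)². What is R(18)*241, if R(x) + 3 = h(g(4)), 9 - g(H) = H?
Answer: -241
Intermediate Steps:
g(H) = 9 - H
h(j) = 2 (h(j) = -2 + (-2)² = -2 + 4 = 2)
R(x) = -1 (R(x) = -3 + 2 = -1)
R(18)*241 = -1*241 = -241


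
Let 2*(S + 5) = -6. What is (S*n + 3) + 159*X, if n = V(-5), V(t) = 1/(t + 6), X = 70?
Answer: 11125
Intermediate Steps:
S = -8 (S = -5 + (½)*(-6) = -5 - 3 = -8)
V(t) = 1/(6 + t)
n = 1 (n = 1/(6 - 5) = 1/1 = 1)
(S*n + 3) + 159*X = (-8*1 + 3) + 159*70 = (-8 + 3) + 11130 = -5 + 11130 = 11125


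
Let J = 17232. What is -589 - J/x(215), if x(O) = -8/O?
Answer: 462521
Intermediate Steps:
-589 - J/x(215) = -589 - 17232/((-8/215)) = -589 - 17232/((-8*1/215)) = -589 - 17232/(-8/215) = -589 - 17232*(-215)/8 = -589 - 1*(-463110) = -589 + 463110 = 462521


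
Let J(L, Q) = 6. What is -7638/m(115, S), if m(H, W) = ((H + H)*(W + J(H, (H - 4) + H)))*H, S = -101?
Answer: 201/66125 ≈ 0.0030397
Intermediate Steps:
m(H, W) = 2*H²*(6 + W) (m(H, W) = ((H + H)*(W + 6))*H = ((2*H)*(6 + W))*H = (2*H*(6 + W))*H = 2*H²*(6 + W))
-7638/m(115, S) = -7638*1/(26450*(6 - 101)) = -7638/(2*13225*(-95)) = -7638/(-2512750) = -7638*(-1/2512750) = 201/66125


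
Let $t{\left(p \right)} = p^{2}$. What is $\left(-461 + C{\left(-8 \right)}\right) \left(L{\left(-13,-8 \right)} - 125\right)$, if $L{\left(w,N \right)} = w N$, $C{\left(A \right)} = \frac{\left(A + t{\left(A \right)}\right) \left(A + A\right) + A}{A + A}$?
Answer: $\frac{16989}{2} \approx 8494.5$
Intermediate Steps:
$C{\left(A \right)} = \frac{A + 2 A \left(A + A^{2}\right)}{2 A}$ ($C{\left(A \right)} = \frac{\left(A + A^{2}\right) \left(A + A\right) + A}{A + A} = \frac{\left(A + A^{2}\right) 2 A + A}{2 A} = \left(2 A \left(A + A^{2}\right) + A\right) \frac{1}{2 A} = \left(A + 2 A \left(A + A^{2}\right)\right) \frac{1}{2 A} = \frac{A + 2 A \left(A + A^{2}\right)}{2 A}$)
$L{\left(w,N \right)} = N w$
$\left(-461 + C{\left(-8 \right)}\right) \left(L{\left(-13,-8 \right)} - 125\right) = \left(-461 + \left(\frac{1}{2} - 8 + \left(-8\right)^{2}\right)\right) \left(\left(-8\right) \left(-13\right) - 125\right) = \left(-461 + \left(\frac{1}{2} - 8 + 64\right)\right) \left(104 - 125\right) = \left(-461 + \frac{113}{2}\right) \left(-21\right) = \left(- \frac{809}{2}\right) \left(-21\right) = \frac{16989}{2}$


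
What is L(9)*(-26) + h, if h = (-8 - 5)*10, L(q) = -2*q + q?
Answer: 104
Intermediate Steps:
L(q) = -q
h = -130 (h = -13*10 = -130)
L(9)*(-26) + h = -1*9*(-26) - 130 = -9*(-26) - 130 = 234 - 130 = 104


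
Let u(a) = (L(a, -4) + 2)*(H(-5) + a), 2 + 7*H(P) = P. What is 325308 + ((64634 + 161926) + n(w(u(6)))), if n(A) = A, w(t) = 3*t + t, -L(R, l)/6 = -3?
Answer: 552268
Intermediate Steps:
H(P) = -2/7 + P/7
L(R, l) = 18 (L(R, l) = -6*(-3) = 18)
u(a) = -20 + 20*a (u(a) = (18 + 2)*((-2/7 + (⅐)*(-5)) + a) = 20*((-2/7 - 5/7) + a) = 20*(-1 + a) = -20 + 20*a)
w(t) = 4*t
325308 + ((64634 + 161926) + n(w(u(6)))) = 325308 + ((64634 + 161926) + 4*(-20 + 20*6)) = 325308 + (226560 + 4*(-20 + 120)) = 325308 + (226560 + 4*100) = 325308 + (226560 + 400) = 325308 + 226960 = 552268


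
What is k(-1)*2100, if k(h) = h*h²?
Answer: -2100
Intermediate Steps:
k(h) = h³
k(-1)*2100 = (-1)³*2100 = -1*2100 = -2100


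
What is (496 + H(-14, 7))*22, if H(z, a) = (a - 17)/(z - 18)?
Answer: 87351/8 ≈ 10919.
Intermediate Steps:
H(z, a) = (-17 + a)/(-18 + z)
(496 + H(-14, 7))*22 = (496 + (-17 + 7)/(-18 - 14))*22 = (496 - 10/(-32))*22 = (496 - 1/32*(-10))*22 = (496 + 5/16)*22 = (7941/16)*22 = 87351/8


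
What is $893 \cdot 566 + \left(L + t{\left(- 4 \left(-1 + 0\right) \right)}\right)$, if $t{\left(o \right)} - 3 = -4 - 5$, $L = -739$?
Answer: $504693$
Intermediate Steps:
$t{\left(o \right)} = -6$ ($t{\left(o \right)} = 3 - 9 = -6$)
$893 \cdot 566 + \left(L + t{\left(- 4 \left(-1 + 0\right) \right)}\right) = 893 \cdot 566 - 745 = 505438 - 745 = 504693$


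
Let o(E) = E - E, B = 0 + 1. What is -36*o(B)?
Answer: 0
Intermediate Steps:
B = 1
o(E) = 0
-36*o(B) = -36*0 = 0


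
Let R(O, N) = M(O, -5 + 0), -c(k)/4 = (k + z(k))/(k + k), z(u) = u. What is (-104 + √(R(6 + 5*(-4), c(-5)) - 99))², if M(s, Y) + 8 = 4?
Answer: (104 - I*√103)² ≈ 10713.0 - 2111.0*I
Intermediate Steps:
M(s, Y) = -4 (M(s, Y) = -8 + 4 = -4)
c(k) = -4 (c(k) = -4*(k + k)/(k + k) = -4*2*k/(2*k) = -4*2*k*1/(2*k) = -4*1 = -4)
R(O, N) = -4
(-104 + √(R(6 + 5*(-4), c(-5)) - 99))² = (-104 + √(-4 - 99))² = (-104 + √(-103))² = (-104 + I*√103)²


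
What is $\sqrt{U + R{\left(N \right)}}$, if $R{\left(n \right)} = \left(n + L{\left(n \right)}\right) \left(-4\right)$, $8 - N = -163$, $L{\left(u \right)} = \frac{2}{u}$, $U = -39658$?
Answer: $\frac{i \sqrt{131071310}}{57} \approx 200.85 i$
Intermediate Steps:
$N = 171$ ($N = 8 - -163 = 8 + 163 = 171$)
$R{\left(n \right)} = - \frac{8}{n} - 4 n$ ($R{\left(n \right)} = \left(n + \frac{2}{n}\right) \left(-4\right) = - \frac{8}{n} - 4 n$)
$\sqrt{U + R{\left(N \right)}} = \sqrt{-39658 - \left(684 + \frac{8}{171}\right)} = \sqrt{-39658 - \frac{116972}{171}} = \sqrt{- \frac{6898490}{171}} = \frac{i \sqrt{131071310}}{57}$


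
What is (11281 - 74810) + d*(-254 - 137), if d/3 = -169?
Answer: 134708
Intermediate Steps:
d = -507 (d = 3*(-169) = -507)
(11281 - 74810) + d*(-254 - 137) = (11281 - 74810) - 507*(-254 - 137) = -63529 - 507*(-391) = -63529 + 198237 = 134708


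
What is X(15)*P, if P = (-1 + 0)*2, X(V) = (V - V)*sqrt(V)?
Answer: 0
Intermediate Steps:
X(V) = 0 (X(V) = 0*sqrt(V) = 0)
P = -2 (P = -1*2 = -2)
X(15)*P = 0*(-2) = 0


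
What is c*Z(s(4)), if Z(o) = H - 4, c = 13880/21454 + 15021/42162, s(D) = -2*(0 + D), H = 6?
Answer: 151244849/75378629 ≈ 2.0065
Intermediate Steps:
s(D) = -2*D
c = 151244849/150757258 (c = 13880*(1/21454) + 15021*(1/42162) = 6940/10727 + 5007/14054 = 151244849/150757258 ≈ 1.0032)
Z(o) = 2 (Z(o) = 6 - 4 = 2)
c*Z(s(4)) = (151244849/150757258)*2 = 151244849/75378629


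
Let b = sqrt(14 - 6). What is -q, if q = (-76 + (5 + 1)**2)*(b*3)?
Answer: 240*sqrt(2) ≈ 339.41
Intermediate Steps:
b = 2*sqrt(2) (b = sqrt(8) = 2*sqrt(2) ≈ 2.8284)
q = -240*sqrt(2) (q = (-76 + (5 + 1)**2)*((2*sqrt(2))*3) = (-76 + 6**2)*(6*sqrt(2)) = (-76 + 36)*(6*sqrt(2)) = -240*sqrt(2) ≈ -339.41)
-q = -(-240)*sqrt(2) = 240*sqrt(2)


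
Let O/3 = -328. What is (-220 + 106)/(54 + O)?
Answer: 19/155 ≈ 0.12258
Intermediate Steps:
O = -984 (O = 3*(-328) = -984)
(-220 + 106)/(54 + O) = (-220 + 106)/(54 - 984) = -114/(-930) = -114*(-1/930) = 19/155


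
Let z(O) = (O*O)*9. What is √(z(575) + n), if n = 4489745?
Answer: √7465370 ≈ 2732.3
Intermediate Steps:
z(O) = 9*O² (z(O) = O²*9 = 9*O²)
√(z(575) + n) = √(9*575² + 4489745) = √(9*330625 + 4489745) = √(2975625 + 4489745) = √7465370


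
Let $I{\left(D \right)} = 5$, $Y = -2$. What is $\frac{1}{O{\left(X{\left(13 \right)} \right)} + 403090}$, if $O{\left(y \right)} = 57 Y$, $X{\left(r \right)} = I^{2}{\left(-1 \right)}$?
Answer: $\frac{1}{402976} \approx 2.4815 \cdot 10^{-6}$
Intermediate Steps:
$X{\left(r \right)} = 25$ ($X{\left(r \right)} = 5^{2} = 25$)
$O{\left(y \right)} = -114$ ($O{\left(y \right)} = 57 \left(-2\right) = -114$)
$\frac{1}{O{\left(X{\left(13 \right)} \right)} + 403090} = \frac{1}{-114 + 403090} = \frac{1}{402976}$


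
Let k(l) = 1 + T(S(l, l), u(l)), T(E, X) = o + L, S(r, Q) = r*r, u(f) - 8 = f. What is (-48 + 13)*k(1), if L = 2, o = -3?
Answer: 0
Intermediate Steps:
u(f) = 8 + f
S(r, Q) = r²
T(E, X) = -1 (T(E, X) = -3 + 2 = -1)
k(l) = 0 (k(l) = 1 - 1 = 0)
(-48 + 13)*k(1) = (-48 + 13)*0 = -35*0 = 0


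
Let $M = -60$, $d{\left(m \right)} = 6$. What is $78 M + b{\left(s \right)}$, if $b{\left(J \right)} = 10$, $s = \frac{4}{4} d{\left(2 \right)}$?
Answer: $-4670$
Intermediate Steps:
$s = 6$ ($s = \frac{4}{4} \cdot 6 = 4 \cdot \frac{1}{4} \cdot 6 = 1 \cdot 6 = 6$)
$78 M + b{\left(s \right)} = 78 \left(-60\right) + 10 = -4680 + 10 = -4670$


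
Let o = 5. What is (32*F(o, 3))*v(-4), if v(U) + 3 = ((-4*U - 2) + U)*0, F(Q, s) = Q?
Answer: -480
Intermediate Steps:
v(U) = -3 (v(U) = -3 + ((-4*U - 2) + U)*0 = -3 + ((-2 - 4*U) + U)*0 = -3 + (-2 - 3*U)*0 = -3 + 0 = -3)
(32*F(o, 3))*v(-4) = (32*5)*(-3) = 160*(-3) = -480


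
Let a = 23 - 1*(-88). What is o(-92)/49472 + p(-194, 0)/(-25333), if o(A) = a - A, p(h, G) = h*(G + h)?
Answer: -1856785593/1253274176 ≈ -1.4815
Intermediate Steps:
a = 111 (a = 23 + 88 = 111)
o(A) = 111 - A
o(-92)/49472 + p(-194, 0)/(-25333) = (111 - 1*(-92))/49472 - 194*(0 - 194)/(-25333) = (111 + 92)*(1/49472) - 194*(-194)*(-1/25333) = 203*(1/49472) + 37636*(-1/25333) = 203/49472 - 37636/25333 = -1856785593/1253274176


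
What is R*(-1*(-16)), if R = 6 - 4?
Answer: 32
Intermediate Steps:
R = 2
R*(-1*(-16)) = 2*(-1*(-16)) = 2*16 = 32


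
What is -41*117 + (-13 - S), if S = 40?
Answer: -4850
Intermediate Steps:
-41*117 + (-13 - S) = -41*117 + (-13 - 1*40) = -4797 + (-13 - 40) = -4797 - 53 = -4850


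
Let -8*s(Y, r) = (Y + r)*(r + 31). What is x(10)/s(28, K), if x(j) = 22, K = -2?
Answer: -88/377 ≈ -0.23342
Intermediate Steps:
s(Y, r) = -(31 + r)*(Y + r)/8 (s(Y, r) = -(Y + r)*(r + 31)/8 = -(Y + r)*(31 + r)/8 = -(31 + r)*(Y + r)/8)
x(10)/s(28, K) = 22/(-31/8*28 - 31/8*(-2) - ⅛*(-2)² - ⅛*28*(-2)) = 22/(-217/2 + 31/4 - ⅛*4 + 7) = 22/(-217/2 + 31/4 - ½ + 7) = 22/(-377/4) = 22*(-4/377) = -88/377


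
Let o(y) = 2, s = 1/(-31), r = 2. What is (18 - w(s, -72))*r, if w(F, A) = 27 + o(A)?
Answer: -22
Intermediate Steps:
s = -1/31 ≈ -0.032258
w(F, A) = 29 (w(F, A) = 27 + 2 = 29)
(18 - w(s, -72))*r = (18 - 1*29)*2 = (18 - 29)*2 = -11*2 = -22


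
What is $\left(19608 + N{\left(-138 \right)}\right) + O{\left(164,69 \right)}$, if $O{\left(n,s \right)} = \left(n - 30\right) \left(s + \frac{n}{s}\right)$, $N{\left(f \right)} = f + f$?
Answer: $\frac{1993858}{69} \approx 28897.0$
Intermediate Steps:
$N{\left(f \right)} = 2 f$
$O{\left(n,s \right)} = \left(-30 + n\right) \left(s + \frac{n}{s}\right)$
$\left(19608 + N{\left(-138 \right)}\right) + O{\left(164,69 \right)} = \left(19608 + 2 \left(-138\right)\right) + \frac{164^{2} - 4920 + 69^{2} \left(-30 + 164\right)}{69} = \left(19608 - 276\right) + \frac{26896 - 4920 + 4761 \cdot 134}{69} = 19332 + \frac{26896 - 4920 + 637974}{69} = 19332 + \frac{1}{69} \cdot 659950 = 19332 + \frac{659950}{69} = \frac{1993858}{69}$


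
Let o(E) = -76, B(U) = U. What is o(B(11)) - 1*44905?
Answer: -44981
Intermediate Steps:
o(B(11)) - 1*44905 = -76 - 1*44905 = -76 - 44905 = -44981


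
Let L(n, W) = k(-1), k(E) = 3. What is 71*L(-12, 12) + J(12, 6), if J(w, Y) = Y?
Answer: 219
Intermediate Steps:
L(n, W) = 3
71*L(-12, 12) + J(12, 6) = 71*3 + 6 = 213 + 6 = 219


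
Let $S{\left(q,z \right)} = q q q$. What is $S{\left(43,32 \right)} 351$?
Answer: $27906957$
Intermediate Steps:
$S{\left(q,z \right)} = q^{3}$ ($S{\left(q,z \right)} = q^{2} q = q^{3}$)
$S{\left(43,32 \right)} 351 = 43^{3} \cdot 351 = 79507 \cdot 351 = 27906957$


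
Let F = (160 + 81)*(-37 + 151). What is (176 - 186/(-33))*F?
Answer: 54893052/11 ≈ 4.9903e+6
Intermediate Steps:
F = 27474 (F = 241*114 = 27474)
(176 - 186/(-33))*F = (176 - 186/(-33))*27474 = (176 - 186*(-1/33))*27474 = (176 + 62/11)*27474 = (1998/11)*27474 = 54893052/11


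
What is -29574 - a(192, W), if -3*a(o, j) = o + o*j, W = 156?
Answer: -19526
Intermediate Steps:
a(o, j) = -o/3 - j*o/3 (a(o, j) = -(o + o*j)/3 = -(o + j*o)/3 = -o/3 - j*o/3)
-29574 - a(192, W) = -29574 - (-1)*192*(1 + 156)/3 = -29574 - (-1)*192*157/3 = -29574 - 1*(-10048) = -29574 + 10048 = -19526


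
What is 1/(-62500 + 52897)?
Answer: -1/9603 ≈ -0.00010413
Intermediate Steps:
1/(-62500 + 52897) = 1/(-9603) = -1/9603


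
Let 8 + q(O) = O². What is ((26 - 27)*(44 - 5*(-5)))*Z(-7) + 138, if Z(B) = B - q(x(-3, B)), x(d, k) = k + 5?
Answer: 345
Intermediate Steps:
x(d, k) = 5 + k
q(O) = -8 + O²
Z(B) = 8 + B - (5 + B)² (Z(B) = B - (-8 + (5 + B)²) = B + (8 - (5 + B)²) = 8 + B - (5 + B)²)
((26 - 27)*(44 - 5*(-5)))*Z(-7) + 138 = ((26 - 27)*(44 - 5*(-5)))*(8 - 7 - (5 - 7)²) + 138 = (-(44 + 25))*(8 - 7 - 1*(-2)²) + 138 = (-1*69)*(8 - 7 - 1*4) + 138 = -69*(8 - 7 - 4) + 138 = -69*(-3) + 138 = 207 + 138 = 345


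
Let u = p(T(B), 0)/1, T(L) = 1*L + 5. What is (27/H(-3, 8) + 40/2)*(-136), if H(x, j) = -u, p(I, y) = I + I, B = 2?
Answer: -17204/7 ≈ -2457.7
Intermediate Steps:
T(L) = 5 + L (T(L) = L + 5 = 5 + L)
p(I, y) = 2*I
u = 14 (u = (2*(5 + 2))/1 = (2*7)*1 = 14*1 = 14)
H(x, j) = -14 (H(x, j) = -1*14 = -14)
(27/H(-3, 8) + 40/2)*(-136) = (27/(-14) + 40/2)*(-136) = (27*(-1/14) + 40*(½))*(-136) = (-27/14 + 20)*(-136) = (253/14)*(-136) = -17204/7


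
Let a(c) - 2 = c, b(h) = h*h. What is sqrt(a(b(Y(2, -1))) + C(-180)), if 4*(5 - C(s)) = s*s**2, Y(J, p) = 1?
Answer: 2*sqrt(364502) ≈ 1207.5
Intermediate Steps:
b(h) = h**2
C(s) = 5 - s**3/4 (C(s) = 5 - s*s**2/4 = 5 - s**3/4)
a(c) = 2 + c
sqrt(a(b(Y(2, -1))) + C(-180)) = sqrt((2 + 1**2) + (5 - 1/4*(-180)**3)) = sqrt((2 + 1) + (5 - 1/4*(-5832000))) = sqrt(3 + (5 + 1458000)) = sqrt(3 + 1458005) = sqrt(1458008) = 2*sqrt(364502)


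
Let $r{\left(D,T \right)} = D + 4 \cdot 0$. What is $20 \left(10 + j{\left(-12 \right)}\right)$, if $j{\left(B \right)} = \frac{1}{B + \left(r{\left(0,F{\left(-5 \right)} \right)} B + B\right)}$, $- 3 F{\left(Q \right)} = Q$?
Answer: $\frac{1195}{6} \approx 199.17$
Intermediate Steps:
$F{\left(Q \right)} = - \frac{Q}{3}$
$r{\left(D,T \right)} = D$ ($r{\left(D,T \right)} = D + 0 = D$)
$j{\left(B \right)} = \frac{1}{2 B}$ ($j{\left(B \right)} = \frac{1}{B + \left(0 B + B\right)} = \frac{1}{B + \left(0 + B\right)} = \frac{1}{B + B} = \frac{1}{2 B}$)
$20 \left(10 + j{\left(-12 \right)}\right) = 20 \left(10 + \frac{1}{2 \left(-12\right)}\right) = 20 \left(10 + \frac{1}{2} \left(- \frac{1}{12}\right)\right) = 20 \left(10 - \frac{1}{24}\right) = 20 \cdot \frac{239}{24} = \frac{1195}{6}$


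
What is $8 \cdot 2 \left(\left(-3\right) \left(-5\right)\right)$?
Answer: $240$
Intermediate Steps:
$8 \cdot 2 \left(\left(-3\right) \left(-5\right)\right) = 16 \cdot 15 = 240$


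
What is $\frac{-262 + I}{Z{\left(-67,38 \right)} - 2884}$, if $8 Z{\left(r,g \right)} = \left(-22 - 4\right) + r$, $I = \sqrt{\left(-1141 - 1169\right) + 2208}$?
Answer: $\frac{2096}{23165} - \frac{8 i \sqrt{102}}{23165} \approx 0.090481 - 0.0034879 i$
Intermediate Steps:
$I = i \sqrt{102}$ ($I = \sqrt{-2310 + 2208} = \sqrt{-102} = i \sqrt{102} \approx 10.1 i$)
$Z{\left(r,g \right)} = - \frac{13}{4} + \frac{r}{8}$ ($Z{\left(r,g \right)} = \frac{\left(-22 - 4\right) + r}{8} = \frac{-26 + r}{8} = - \frac{13}{4} + \frac{r}{8}$)
$\frac{-262 + I}{Z{\left(-67,38 \right)} - 2884} = \frac{-262 + i \sqrt{102}}{\left(- \frac{13}{4} + \frac{1}{8} \left(-67\right)\right) - 2884} = \frac{-262 + i \sqrt{102}}{\left(- \frac{13}{4} - \frac{67}{8}\right) - 2884} = \frac{-262 + i \sqrt{102}}{- \frac{93}{8} - 2884} = \frac{-262 + i \sqrt{102}}{- \frac{23165}{8}} = \left(-262 + i \sqrt{102}\right) \left(- \frac{8}{23165}\right) = \frac{2096}{23165} - \frac{8 i \sqrt{102}}{23165}$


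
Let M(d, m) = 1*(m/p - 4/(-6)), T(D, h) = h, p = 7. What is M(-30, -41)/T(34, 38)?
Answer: -109/798 ≈ -0.13659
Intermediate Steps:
M(d, m) = ⅔ + m/7 (M(d, m) = 1*(m/7 - 4/(-6)) = 1*(m*(⅐) - 4*(-⅙)) = 1*(m/7 + ⅔) = 1*(⅔ + m/7) = ⅔ + m/7)
M(-30, -41)/T(34, 38) = (⅔ + (⅐)*(-41))/38 = (⅔ - 41/7)*(1/38) = -109/21*1/38 = -109/798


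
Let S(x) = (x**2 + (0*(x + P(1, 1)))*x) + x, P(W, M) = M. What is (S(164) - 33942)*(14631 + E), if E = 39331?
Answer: -371366484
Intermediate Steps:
S(x) = x + x**2 (S(x) = (x**2 + (0*(x + 1))*x) + x = (x**2 + (0*(1 + x))*x) + x = (x**2 + 0*x) + x = (x**2 + 0) + x = x**2 + x = x + x**2)
(S(164) - 33942)*(14631 + E) = (164*(1 + 164) - 33942)*(14631 + 39331) = (164*165 - 33942)*53962 = (27060 - 33942)*53962 = -6882*53962 = -371366484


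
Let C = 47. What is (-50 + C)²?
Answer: 9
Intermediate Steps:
(-50 + C)² = (-50 + 47)² = (-3)² = 9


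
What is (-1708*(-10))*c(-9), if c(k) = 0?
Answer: 0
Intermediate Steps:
(-1708*(-10))*c(-9) = -1708*(-10)*0 = -122*(-140)*0 = 17080*0 = 0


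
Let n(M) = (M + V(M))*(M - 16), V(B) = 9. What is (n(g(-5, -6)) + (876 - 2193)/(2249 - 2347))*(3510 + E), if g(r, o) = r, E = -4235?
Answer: 5013375/98 ≈ 51157.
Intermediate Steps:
n(M) = (-16 + M)*(9 + M) (n(M) = (M + 9)*(M - 16) = (9 + M)*(-16 + M) = (-16 + M)*(9 + M))
(n(g(-5, -6)) + (876 - 2193)/(2249 - 2347))*(3510 + E) = ((-144 + (-5)² - 7*(-5)) + (876 - 2193)/(2249 - 2347))*(3510 - 4235) = ((-144 + 25 + 35) - 1317/(-98))*(-725) = (-84 - 1317*(-1/98))*(-725) = (-84 + 1317/98)*(-725) = -6915/98*(-725) = 5013375/98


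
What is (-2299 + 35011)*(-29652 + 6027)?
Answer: -772821000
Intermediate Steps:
(-2299 + 35011)*(-29652 + 6027) = 32712*(-23625) = -772821000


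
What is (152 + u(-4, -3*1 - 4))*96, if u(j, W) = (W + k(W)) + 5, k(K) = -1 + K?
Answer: 13632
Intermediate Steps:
u(j, W) = 4 + 2*W (u(j, W) = (W + (-1 + W)) + 5 = (-1 + 2*W) + 5 = 4 + 2*W)
(152 + u(-4, -3*1 - 4))*96 = (152 + (4 + 2*(-3*1 - 4)))*96 = (152 + (4 + 2*(-3 - 4)))*96 = (152 + (4 + 2*(-7)))*96 = (152 + (4 - 14))*96 = (152 - 10)*96 = 142*96 = 13632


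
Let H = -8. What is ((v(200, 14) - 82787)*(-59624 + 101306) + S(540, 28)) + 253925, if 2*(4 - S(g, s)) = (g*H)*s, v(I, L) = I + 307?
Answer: -3429280551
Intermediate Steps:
v(I, L) = 307 + I
S(g, s) = 4 + 4*g*s (S(g, s) = 4 - g*(-8)*s/2 = 4 - (-8*g)*s/2 = 4 - (-4)*g*s = 4 + 4*g*s)
((v(200, 14) - 82787)*(-59624 + 101306) + S(540, 28)) + 253925 = (((307 + 200) - 82787)*(-59624 + 101306) + (4 + 4*540*28)) + 253925 = ((507 - 82787)*41682 + (4 + 60480)) + 253925 = (-82280*41682 + 60484) + 253925 = (-3429594960 + 60484) + 253925 = -3429534476 + 253925 = -3429280551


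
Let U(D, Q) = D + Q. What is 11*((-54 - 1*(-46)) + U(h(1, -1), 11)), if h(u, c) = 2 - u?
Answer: 44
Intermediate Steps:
11*((-54 - 1*(-46)) + U(h(1, -1), 11)) = 11*((-54 - 1*(-46)) + ((2 - 1*1) + 11)) = 11*((-54 + 46) + ((2 - 1) + 11)) = 11*(-8 + (1 + 11)) = 11*(-8 + 12) = 11*4 = 44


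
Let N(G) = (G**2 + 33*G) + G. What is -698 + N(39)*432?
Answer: 1229206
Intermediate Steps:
N(G) = G**2 + 34*G
-698 + N(39)*432 = -698 + (39*(34 + 39))*432 = -698 + (39*73)*432 = -698 + 2847*432 = -698 + 1229904 = 1229206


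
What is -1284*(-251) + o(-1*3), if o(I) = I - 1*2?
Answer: 322279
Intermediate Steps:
o(I) = -2 + I (o(I) = I - 2 = -2 + I)
-1284*(-251) + o(-1*3) = -1284*(-251) + (-2 - 1*3) = 322284 + (-2 - 3) = 322284 - 5 = 322279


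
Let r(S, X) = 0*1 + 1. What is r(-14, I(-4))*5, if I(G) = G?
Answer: 5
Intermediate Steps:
r(S, X) = 1 (r(S, X) = 0 + 1 = 1)
r(-14, I(-4))*5 = 1*5 = 5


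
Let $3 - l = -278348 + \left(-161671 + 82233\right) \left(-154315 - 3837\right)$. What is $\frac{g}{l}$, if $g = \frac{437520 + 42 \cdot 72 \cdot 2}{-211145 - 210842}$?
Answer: $\frac{443568}{5301422775947075} \approx 8.367 \cdot 10^{-11}$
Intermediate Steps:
$l = -12563000225$ ($l = 3 - \left(-278348 + \left(-161671 + 82233\right) \left(-154315 - 3837\right)\right) = 3 - \left(-278348 - -12563278576\right) = 3 - \left(-278348 + 12563278576\right) = 3 - 12563000228 = -12563000225$)
$g = - \frac{443568}{421987}$ ($g = \frac{437520 + 3024 \cdot 2}{-421987} = \left(437520 + 6048\right) \left(- \frac{1}{421987}\right) = 443568 \left(- \frac{1}{421987}\right) = - \frac{443568}{421987} \approx -1.0511$)
$\frac{g}{l} = - \frac{443568}{421987 \left(-12563000225\right)} = \left(- \frac{443568}{421987}\right) \left(- \frac{1}{12563000225}\right) = \frac{443568}{5301422775947075}$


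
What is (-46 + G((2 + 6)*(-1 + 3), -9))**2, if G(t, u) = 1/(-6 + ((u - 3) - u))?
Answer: 172225/81 ≈ 2126.2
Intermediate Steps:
G(t, u) = -1/9 (G(t, u) = 1/(-6 + ((-3 + u) - u)) = 1/(-6 - 3) = 1/(-9) = -1/9)
(-46 + G((2 + 6)*(-1 + 3), -9))**2 = (-46 - 1/9)**2 = (-415/9)**2 = 172225/81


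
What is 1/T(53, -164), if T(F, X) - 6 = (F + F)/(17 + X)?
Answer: 147/776 ≈ 0.18943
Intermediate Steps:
T(F, X) = 6 + 2*F/(17 + X) (T(F, X) = 6 + (F + F)/(17 + X) = 6 + (2*F)/(17 + X) = 6 + 2*F/(17 + X))
1/T(53, -164) = 1/(2*(51 + 53 + 3*(-164))/(17 - 164)) = 1/(2*(51 + 53 - 492)/(-147)) = 1/(2*(-1/147)*(-388)) = 1/(776/147) = 147/776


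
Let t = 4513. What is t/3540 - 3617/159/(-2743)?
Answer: 660363487/514641660 ≈ 1.2832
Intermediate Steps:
t/3540 - 3617/159/(-2743) = 4513/3540 - 3617/159/(-2743) = 4513*(1/3540) - 3617*1/159*(-1/2743) = 4513/3540 - 3617/159*(-1/2743) = 4513/3540 + 3617/436137 = 660363487/514641660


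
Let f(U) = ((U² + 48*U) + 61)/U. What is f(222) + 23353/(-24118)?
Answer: 360479938/1338549 ≈ 269.31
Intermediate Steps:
f(U) = (61 + U² + 48*U)/U
f(222) + 23353/(-24118) = (48 + 222 + 61/222) + 23353/(-24118) = (48 + 222 + 61*(1/222)) + 23353*(-1/24118) = (48 + 222 + 61/222) - 23353/24118 = 60001/222 - 23353/24118 = 360479938/1338549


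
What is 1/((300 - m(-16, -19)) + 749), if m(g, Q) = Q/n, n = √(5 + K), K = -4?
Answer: 1/1068 ≈ 0.00093633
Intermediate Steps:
n = 1 (n = √(5 - 4) = √1 = 1)
m(g, Q) = Q (m(g, Q) = Q/1 = Q*1 = Q)
1/((300 - m(-16, -19)) + 749) = 1/((300 - 1*(-19)) + 749) = 1/((300 + 19) + 749) = 1/(319 + 749) = 1/1068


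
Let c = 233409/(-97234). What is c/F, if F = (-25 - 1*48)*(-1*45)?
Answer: -77803/106471230 ≈ -0.00073074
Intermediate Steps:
c = -233409/97234 (c = 233409*(-1/97234) = -233409/97234 ≈ -2.4005)
F = 3285 (F = (-25 - 48)*(-45) = -73*(-45) = 3285)
c/F = -233409/97234/3285 = -233409/97234*1/3285 = -77803/106471230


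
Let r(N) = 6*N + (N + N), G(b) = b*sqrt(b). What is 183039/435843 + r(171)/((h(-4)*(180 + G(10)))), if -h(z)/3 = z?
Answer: 122424358/114045585 - 57*sqrt(10)/1570 ≈ 0.95866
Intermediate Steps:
h(z) = -3*z
G(b) = b**(3/2)
r(N) = 8*N (r(N) = 6*N + 2*N = 8*N)
183039/435843 + r(171)/((h(-4)*(180 + G(10)))) = 183039/435843 + (8*171)/(((-3*(-4))*(180 + 10**(3/2)))) = 183039*(1/435843) + 1368/((12*(180 + 10*sqrt(10)))) = 61013/145281 + 1368/(2160 + 120*sqrt(10))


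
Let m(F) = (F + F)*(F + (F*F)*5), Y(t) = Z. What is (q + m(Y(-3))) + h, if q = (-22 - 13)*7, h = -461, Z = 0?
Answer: -706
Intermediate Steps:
Y(t) = 0
m(F) = 2*F*(F + 5*F²) (m(F) = (2*F)*(F + F²*5) = (2*F)*(F + 5*F²) = 2*F*(F + 5*F²))
q = -245 (q = -35*7 = -245)
(q + m(Y(-3))) + h = (-245 + 0²*(2 + 10*0)) - 461 = (-245 + 0*(2 + 0)) - 461 = (-245 + 0*2) - 461 = (-245 + 0) - 461 = -245 - 461 = -706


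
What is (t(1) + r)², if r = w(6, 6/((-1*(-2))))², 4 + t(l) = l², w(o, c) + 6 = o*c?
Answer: 19881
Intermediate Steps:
w(o, c) = -6 + c*o (w(o, c) = -6 + o*c = -6 + c*o)
t(l) = -4 + l²
r = 144 (r = (-6 + (6/((-1*(-2))))*6)² = (-6 + (6/2)*6)² = (-6 + (6*(½))*6)² = (-6 + 3*6)² = (-6 + 18)² = 12² = 144)
(t(1) + r)² = ((-4 + 1²) + 144)² = ((-4 + 1) + 144)² = (-3 + 144)² = 141² = 19881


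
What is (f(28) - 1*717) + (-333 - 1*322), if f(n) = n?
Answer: -1344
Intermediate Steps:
(f(28) - 1*717) + (-333 - 1*322) = (28 - 1*717) + (-333 - 1*322) = (28 - 717) + (-333 - 322) = -689 - 655 = -1344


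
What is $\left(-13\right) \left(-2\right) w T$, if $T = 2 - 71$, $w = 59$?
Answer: $-105846$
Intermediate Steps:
$T = -69$
$\left(-13\right) \left(-2\right) w T = \left(-13\right) \left(-2\right) 59 \left(-69\right) = 26 \cdot 59 \left(-69\right) = 1534 \left(-69\right) = -105846$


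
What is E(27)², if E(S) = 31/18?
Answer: 961/324 ≈ 2.9660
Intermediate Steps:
E(S) = 31/18 (E(S) = 31*(1/18) = 31/18)
E(27)² = (31/18)² = 961/324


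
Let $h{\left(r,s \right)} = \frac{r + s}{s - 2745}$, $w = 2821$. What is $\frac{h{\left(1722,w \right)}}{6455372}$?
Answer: $\frac{59}{6371536} \approx 9.2599 \cdot 10^{-6}$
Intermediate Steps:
$h{\left(r,s \right)} = \frac{r + s}{-2745 + s}$
$\frac{h{\left(1722,w \right)}}{6455372} = \frac{\frac{1}{-2745 + 2821} \left(1722 + 2821\right)}{6455372} = \frac{1}{76} \cdot 4543 \cdot \frac{1}{6455372} = \frac{4543}{76} \cdot \frac{1}{6455372} = \frac{59}{6371536}$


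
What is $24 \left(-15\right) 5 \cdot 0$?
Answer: $0$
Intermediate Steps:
$24 \left(-15\right) 5 \cdot 0 = \left(-360\right) 0 = 0$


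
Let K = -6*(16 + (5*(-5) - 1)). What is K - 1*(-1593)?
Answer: 1653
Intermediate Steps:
K = 60 (K = -6*(16 + (-25 - 1)) = -6*(16 - 26) = -6*(-10) = 60)
K - 1*(-1593) = 60 - 1*(-1593) = 60 + 1593 = 1653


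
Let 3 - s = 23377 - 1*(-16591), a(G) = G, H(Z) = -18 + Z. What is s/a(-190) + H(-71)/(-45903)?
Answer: 366906061/1744314 ≈ 210.34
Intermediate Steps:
s = -39965 (s = 3 - (23377 - 1*(-16591)) = 3 - (23377 + 16591) = 3 - 1*39968 = 3 - 39968 = -39965)
s/a(-190) + H(-71)/(-45903) = -39965/(-190) + (-18 - 71)/(-45903) = -39965*(-1/190) - 89*(-1/45903) = 7993/38 + 89/45903 = 366906061/1744314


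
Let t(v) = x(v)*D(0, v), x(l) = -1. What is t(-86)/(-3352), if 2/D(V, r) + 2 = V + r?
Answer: -1/147488 ≈ -6.7802e-6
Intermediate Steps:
D(V, r) = 2/(-2 + V + r) (D(V, r) = 2/(-2 + (V + r)) = 2/(-2 + V + r))
t(v) = -2/(-2 + v) (t(v) = -2/(-2 + 0 + v) = -2/(-2 + v))
t(-86)/(-3352) = -2/(-2 - 86)/(-3352) = -2/(-88)*(-1/3352) = -2*(-1/88)*(-1/3352) = (1/44)*(-1/3352) = -1/147488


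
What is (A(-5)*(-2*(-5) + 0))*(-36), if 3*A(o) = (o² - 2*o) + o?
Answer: -3600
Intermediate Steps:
A(o) = -o/3 + o²/3 (A(o) = ((o² - 2*o) + o)/3 = (o² - o)/3 = -o/3 + o²/3)
(A(-5)*(-2*(-5) + 0))*(-36) = (((⅓)*(-5)*(-1 - 5))*(-2*(-5) + 0))*(-36) = (((⅓)*(-5)*(-6))*(10 + 0))*(-36) = (10*10)*(-36) = 100*(-36) = -3600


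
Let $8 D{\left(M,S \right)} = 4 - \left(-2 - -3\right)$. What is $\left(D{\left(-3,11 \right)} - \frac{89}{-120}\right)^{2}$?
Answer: $\frac{4489}{3600} \approx 1.2469$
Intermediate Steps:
$D{\left(M,S \right)} = \frac{3}{8}$ ($D{\left(M,S \right)} = \frac{4 - \left(-2 - -3\right)}{8} = \frac{4 - \left(-2 + 3\right)}{8} = \frac{4 - 1}{8} = \frac{1}{8} \cdot 3 = \frac{3}{8}$)
$\left(D{\left(-3,11 \right)} - \frac{89}{-120}\right)^{2} = \left(\frac{3}{8} - \frac{89}{-120}\right)^{2} = \left(\frac{3}{8} - - \frac{89}{120}\right)^{2} = \left(\frac{3}{8} + \frac{89}{120}\right)^{2} = \left(\frac{67}{60}\right)^{2} = \frac{4489}{3600}$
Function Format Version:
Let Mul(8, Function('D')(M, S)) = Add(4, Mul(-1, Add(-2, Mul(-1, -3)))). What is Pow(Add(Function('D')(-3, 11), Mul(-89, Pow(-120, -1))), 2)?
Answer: Rational(4489, 3600) ≈ 1.2469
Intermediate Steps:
Function('D')(M, S) = Rational(3, 8) (Function('D')(M, S) = Mul(Rational(1, 8), Add(4, Mul(-1, Add(-2, Mul(-1, -3))))) = Mul(Rational(1, 8), Add(4, Mul(-1, Add(-2, 3)))) = Mul(Rational(1, 8), Add(4, Mul(-1, 1))) = Mul(Rational(1, 8), Add(4, -1)) = Mul(Rational(1, 8), 3) = Rational(3, 8))
Pow(Add(Function('D')(-3, 11), Mul(-89, Pow(-120, -1))), 2) = Pow(Add(Rational(3, 8), Mul(-89, Pow(-120, -1))), 2) = Pow(Add(Rational(3, 8), Mul(-89, Rational(-1, 120))), 2) = Pow(Add(Rational(3, 8), Rational(89, 120)), 2) = Pow(Rational(67, 60), 2) = Rational(4489, 3600)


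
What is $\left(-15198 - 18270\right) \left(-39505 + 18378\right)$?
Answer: $707078436$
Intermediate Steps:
$\left(-15198 - 18270\right) \left(-39505 + 18378\right) = \left(-33468\right) \left(-21127\right) = 707078436$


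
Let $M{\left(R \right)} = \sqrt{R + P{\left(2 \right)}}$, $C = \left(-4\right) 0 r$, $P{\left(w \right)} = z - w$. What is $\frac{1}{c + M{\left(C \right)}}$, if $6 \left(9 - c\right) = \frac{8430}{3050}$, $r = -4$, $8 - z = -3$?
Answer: $\frac{610}{7039} \approx 0.08666$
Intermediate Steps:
$z = 11$ ($z = 8 - -3 = 8 + 3 = 11$)
$P{\left(w \right)} = 11 - w$
$C = 0$ ($C = \left(-4\right) 0 \left(-4\right) = 0 \left(-4\right) = 0$)
$M{\left(R \right)} = \sqrt{9 + R}$ ($M{\left(R \right)} = \sqrt{R + \left(11 - 2\right)} = \sqrt{R + 9} = \sqrt{9 + R}$)
$c = \frac{5209}{610}$ ($c = 9 - \frac{8430 \cdot \frac{1}{3050}}{6} = 9 - \frac{281}{610} = \frac{5209}{610} \approx 8.5393$)
$\frac{1}{c + M{\left(C \right)}} = \frac{1}{\frac{5209}{610} + \sqrt{9 + 0}} = \frac{1}{\frac{5209}{610} + \sqrt{9}} = \frac{1}{\frac{5209}{610} + 3} = \frac{1}{\frac{7039}{610}} = \frac{610}{7039}$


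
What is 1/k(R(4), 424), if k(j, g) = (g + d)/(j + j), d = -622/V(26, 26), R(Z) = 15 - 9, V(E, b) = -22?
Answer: 132/4975 ≈ 0.026533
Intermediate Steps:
R(Z) = 6
d = 311/11 (d = -622/(-22) = -622*(-1/22) = 311/11 ≈ 28.273)
k(j, g) = (311/11 + g)/(2*j) (k(j, g) = (g + 311/11)/(j + j) = (311/11 + g)/((2*j)) = (311/11 + g)*(1/(2*j)) = (311/11 + g)/(2*j))
1/k(R(4), 424) = 1/((1/22)*(311 + 11*424)/6) = 1/((1/22)*(⅙)*(311 + 4664)) = 1/((1/22)*(⅙)*4975) = 1/(4975/132) = 132/4975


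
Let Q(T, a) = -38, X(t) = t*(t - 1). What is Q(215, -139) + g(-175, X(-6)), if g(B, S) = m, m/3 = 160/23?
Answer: -394/23 ≈ -17.130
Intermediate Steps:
X(t) = t*(-1 + t)
m = 480/23 (m = 3*(160/23) = 480/23 ≈ 20.870)
g(B, S) = 480/23
Q(215, -139) + g(-175, X(-6)) = -38 + 480/23 = -394/23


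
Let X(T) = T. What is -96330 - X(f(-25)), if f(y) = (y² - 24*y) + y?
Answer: -97530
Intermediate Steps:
f(y) = y² - 23*y
-96330 - X(f(-25)) = -96330 - (-25)*(-23 - 25) = -96330 - (-25)*(-48) = -96330 - 1*1200 = -96330 - 1200 = -97530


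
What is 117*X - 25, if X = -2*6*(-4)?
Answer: 5591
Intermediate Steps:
X = 48 (X = -12*(-4) = 48)
117*X - 25 = 117*48 - 25 = 5616 - 25 = 5591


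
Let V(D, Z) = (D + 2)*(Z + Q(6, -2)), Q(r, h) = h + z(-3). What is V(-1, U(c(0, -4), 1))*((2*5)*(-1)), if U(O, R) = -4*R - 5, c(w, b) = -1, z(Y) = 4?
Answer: 70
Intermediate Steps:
Q(r, h) = 4 + h (Q(r, h) = h + 4 = 4 + h)
U(O, R) = -5 - 4*R
V(D, Z) = (2 + D)*(2 + Z) (V(D, Z) = (D + 2)*(Z + (4 - 2)) = (2 + D)*(Z + 2) = (2 + D)*(2 + Z))
V(-1, U(c(0, -4), 1))*((2*5)*(-1)) = (4 + 2*(-1) + 2*(-5 - 4*1) - (-5 - 4*1))*((2*5)*(-1)) = (4 - 2 + 2*(-5 - 4) - (-5 - 4))*(10*(-1)) = (4 - 2 + 2*(-9) - 1*(-9))*(-10) = (4 - 2 - 18 + 9)*(-10) = -7*(-10) = 70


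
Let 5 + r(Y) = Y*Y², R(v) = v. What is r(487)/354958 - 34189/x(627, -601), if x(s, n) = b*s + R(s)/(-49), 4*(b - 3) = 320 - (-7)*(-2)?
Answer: 14812756341011/45618669723 ≈ 324.71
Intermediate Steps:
b = 159/2 (b = 3 + (320 - (-7)*(-2))/4 = 3 + (320 - 1*14)/4 = 3 + (320 - 14)/4 = 3 + (¼)*306 = 3 + 153/2 = 159/2 ≈ 79.500)
r(Y) = -5 + Y³ (r(Y) = -5 + Y*Y² = -5 + Y³)
x(s, n) = 7789*s/98 (x(s, n) = 159*s/2 + s/(-49) = 159*s/2 + s*(-1/49) = 159*s/2 - s/49 = 7789*s/98)
r(487)/354958 - 34189/x(627, -601) = (-5 + 487³)/354958 - 34189/((7789/98)*627) = (-5 + 115501303)*(1/354958) - 34189/4883703/98 = 115501298*(1/354958) - 34189*98/4883703 = 57750649/177479 - 3350522/4883703 = 14812756341011/45618669723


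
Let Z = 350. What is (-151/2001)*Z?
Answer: -52850/2001 ≈ -26.412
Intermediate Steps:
(-151/2001)*Z = -151/2001*350 = -52850/2001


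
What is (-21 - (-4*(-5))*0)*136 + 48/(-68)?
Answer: -48564/17 ≈ -2856.7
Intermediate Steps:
(-21 - (-4*(-5))*0)*136 + 48/(-68) = (-21 - 20*0)*136 + 48*(-1/68) = (-21 - 1*0)*136 - 12/17 = (-21 + 0)*136 - 12/17 = -21*136 - 12/17 = -2856 - 12/17 = -48564/17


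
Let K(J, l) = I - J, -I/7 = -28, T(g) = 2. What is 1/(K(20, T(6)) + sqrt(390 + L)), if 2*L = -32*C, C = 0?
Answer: 88/15293 - sqrt(390)/30586 ≈ 0.0051086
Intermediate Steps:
I = 196 (I = -7*(-28) = 196)
K(J, l) = 196 - J
L = 0 (L = (-32*0)/2 = (1/2)*0 = 0)
1/(K(20, T(6)) + sqrt(390 + L)) = 1/((196 - 1*20) + sqrt(390 + 0)) = 1/((196 - 20) + sqrt(390)) = 1/(176 + sqrt(390))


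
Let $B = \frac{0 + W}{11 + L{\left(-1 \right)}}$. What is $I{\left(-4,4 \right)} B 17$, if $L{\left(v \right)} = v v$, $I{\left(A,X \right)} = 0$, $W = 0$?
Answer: $0$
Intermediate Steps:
$L{\left(v \right)} = v^{2}$
$B = 0$ ($B = \frac{0 + 0}{11 + \left(-1\right)^{2}} = \frac{0}{11 + 1} = \frac{0}{12} = 0 \cdot \frac{1}{12} = 0$)
$I{\left(-4,4 \right)} B 17 = 0 \cdot 0 \cdot 17 = 0 \cdot 17 = 0$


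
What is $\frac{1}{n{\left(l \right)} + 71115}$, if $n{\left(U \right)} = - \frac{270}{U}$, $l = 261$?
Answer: $\frac{29}{2062305} \approx 1.4062 \cdot 10^{-5}$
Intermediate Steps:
$\frac{1}{n{\left(l \right)} + 71115} = \frac{1}{- \frac{270}{261} + 71115} = \frac{1}{\left(-270\right) \frac{1}{261} + 71115} = \frac{1}{- \frac{30}{29} + 71115} = \frac{1}{\frac{2062305}{29}} = \frac{29}{2062305}$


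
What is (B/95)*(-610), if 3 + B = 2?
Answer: 122/19 ≈ 6.4211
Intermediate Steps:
B = -1 (B = -3 + 2 = -1)
(B/95)*(-610) = -1/95*(-610) = 122/19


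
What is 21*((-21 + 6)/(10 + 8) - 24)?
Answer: -1043/2 ≈ -521.50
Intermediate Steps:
21*((-21 + 6)/(10 + 8) - 24) = 21*(-15/18 - 24) = 21*(-15*1/18 - 24) = 21*(-⅚ - 24) = 21*(-149/6) = -1043/2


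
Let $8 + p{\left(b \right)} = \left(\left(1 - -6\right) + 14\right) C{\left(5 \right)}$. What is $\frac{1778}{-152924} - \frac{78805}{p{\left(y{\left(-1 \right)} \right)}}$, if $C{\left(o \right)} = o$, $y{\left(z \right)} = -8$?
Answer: $- \frac{6025674143}{7416814} \approx -812.43$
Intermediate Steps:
$p{\left(b \right)} = 97$ ($p{\left(b \right)} = -8 + \left(\left(1 - -6\right) + 14\right) 5 = -8 + \left(\left(1 + 6\right) + 14\right) 5 = -8 + \left(7 + 14\right) 5 = -8 + 21 \cdot 5 = -8 + 105 = 97$)
$\frac{1778}{-152924} - \frac{78805}{p{\left(y{\left(-1 \right)} \right)}} = \frac{1778}{-152924} - \frac{78805}{97} = 1778 \left(- \frac{1}{152924}\right) - \frac{78805}{97} = - \frac{889}{76462} - \frac{78805}{97} = - \frac{6025674143}{7416814}$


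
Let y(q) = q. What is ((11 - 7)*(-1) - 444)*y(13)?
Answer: -5824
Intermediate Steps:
((11 - 7)*(-1) - 444)*y(13) = ((11 - 7)*(-1) - 444)*13 = (4*(-1) - 444)*13 = (-4 - 444)*13 = -448*13 = -5824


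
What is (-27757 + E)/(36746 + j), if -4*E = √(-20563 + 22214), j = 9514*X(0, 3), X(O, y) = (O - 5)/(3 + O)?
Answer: -83271/62668 - 3*√1651/250672 ≈ -1.3293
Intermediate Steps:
X(O, y) = (-5 + O)/(3 + O)
j = -47570/3 (j = 9514*((-5 + 0)/(3 + 0)) = 9514*(-5/3) = -47570/3 ≈ -15857.)
E = -√1651/4 (E = -√(-20563 + 22214)/4 = -√1651/4 ≈ -10.158)
(-27757 + E)/(36746 + j) = (-27757 - √1651/4)/(36746 - 47570/3) = (-27757 - √1651/4)/(62668/3) = (-27757 - √1651/4)*(3/62668) = -83271/62668 - 3*√1651/250672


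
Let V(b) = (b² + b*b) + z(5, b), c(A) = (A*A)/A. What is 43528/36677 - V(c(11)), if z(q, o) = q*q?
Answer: -9749231/36677 ≈ -265.81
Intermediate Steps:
z(q, o) = q²
c(A) = A (c(A) = A²/A = A)
V(b) = 25 + 2*b² (V(b) = (b² + b*b) + 5² = (b² + b²) + 25 = 2*b² + 25 = 25 + 2*b²)
43528/36677 - V(c(11)) = 43528/36677 - (25 + 2*11²) = 43528*(1/36677) - (25 + 2*121) = 43528/36677 - (25 + 242) = 43528/36677 - 1*267 = 43528/36677 - 267 = -9749231/36677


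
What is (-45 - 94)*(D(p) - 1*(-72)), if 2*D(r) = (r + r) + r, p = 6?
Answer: -11259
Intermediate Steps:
D(r) = 3*r/2 (D(r) = ((r + r) + r)/2 = (2*r + r)/2 = (3*r)/2 = 3*r/2)
(-45 - 94)*(D(p) - 1*(-72)) = (-45 - 94)*((3/2)*6 - 1*(-72)) = -139*(9 + 72) = -139*81 = -11259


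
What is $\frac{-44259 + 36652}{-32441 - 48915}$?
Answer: $\frac{7607}{81356} \approx 0.093503$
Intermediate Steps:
$\frac{-44259 + 36652}{-32441 - 48915} = - \frac{7607}{-81356} = \left(-7607\right) \left(- \frac{1}{81356}\right) = \frac{7607}{81356}$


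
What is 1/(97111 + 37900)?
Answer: 1/135011 ≈ 7.4068e-6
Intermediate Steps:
1/(97111 + 37900) = 1/135011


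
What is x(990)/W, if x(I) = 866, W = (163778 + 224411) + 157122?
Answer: 866/545311 ≈ 0.0015881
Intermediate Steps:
W = 545311 (W = 388189 + 157122 = 545311)
x(990)/W = 866/545311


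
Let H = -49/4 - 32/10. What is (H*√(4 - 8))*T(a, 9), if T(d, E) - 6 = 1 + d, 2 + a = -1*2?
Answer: -927*I/10 ≈ -92.7*I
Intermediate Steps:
H = -309/20 (H = -49*¼ - 32*⅒ = -49/4 - 16/5 = -309/20 ≈ -15.450)
a = -4 (a = -2 - 1*2 = -2 - 2 = -4)
T(d, E) = 7 + d (T(d, E) = 6 + (1 + d) = 7 + d)
(H*√(4 - 8))*T(a, 9) = (-309*√(4 - 8)/20)*(7 - 4) = -309*I/10*3 = -927*I/10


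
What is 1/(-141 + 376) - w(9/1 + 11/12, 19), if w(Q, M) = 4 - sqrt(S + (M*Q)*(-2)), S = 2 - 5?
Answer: -939/235 + I*sqrt(13674)/6 ≈ -3.9957 + 19.489*I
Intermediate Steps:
S = -3
w(Q, M) = 4 - sqrt(-3 - 2*M*Q) (w(Q, M) = 4 - sqrt(-3 + (M*Q)*(-2)) = 4 - sqrt(-3 - 2*M*Q))
1/(-141 + 376) - w(9/1 + 11/12, 19) = 1/(-141 + 376) - (4 - sqrt(-3 - 2*19*(9/1 + 11/12))) = 1/235 - (4 - sqrt(-3 - 2*19*(9*1 + 11*(1/12)))) = 1/235 - (4 - sqrt(-3 - 2*19*(9 + 11/12))) = 1/235 - (4 - sqrt(-3 - 2*19*119/12)) = 1/235 - (4 - sqrt(-3 - 2261/6)) = 1/235 - (4 - sqrt(-2279/6)) = 1/235 - (4 - I*sqrt(13674)/6) = 1/235 + (-4 + I*sqrt(13674)/6) = -939/235 + I*sqrt(13674)/6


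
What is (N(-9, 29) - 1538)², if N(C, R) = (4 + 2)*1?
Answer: 2347024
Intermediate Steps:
N(C, R) = 6 (N(C, R) = 6*1 = 6)
(N(-9, 29) - 1538)² = (6 - 1538)² = (-1532)² = 2347024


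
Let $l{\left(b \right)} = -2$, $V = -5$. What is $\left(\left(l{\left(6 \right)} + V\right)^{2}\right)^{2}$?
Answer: $2401$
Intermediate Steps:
$\left(\left(l{\left(6 \right)} + V\right)^{2}\right)^{2} = \left(\left(-2 - 5\right)^{2}\right)^{2} = \left(\left(-7\right)^{2}\right)^{2} = 49^{2} = 2401$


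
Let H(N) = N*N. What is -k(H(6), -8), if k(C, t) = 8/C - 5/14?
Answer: 17/126 ≈ 0.13492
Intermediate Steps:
H(N) = N**2
k(C, t) = -5/14 + 8/C (k(C, t) = 8/C - 5*1/14 = 8/C - 5/14 = -5/14 + 8/C)
-k(H(6), -8) = -(-5/14 + 8/(6**2)) = -(-5/14 + 8/36) = -(-5/14 + 8*(1/36)) = -(-5/14 + 2/9) = -1*(-17/126) = 17/126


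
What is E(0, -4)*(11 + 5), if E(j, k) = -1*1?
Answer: -16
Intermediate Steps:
E(j, k) = -1
E(0, -4)*(11 + 5) = -(11 + 5) = -1*16 = -16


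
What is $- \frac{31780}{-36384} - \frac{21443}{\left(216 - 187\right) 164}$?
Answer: $- \frac{958897}{263784} \approx -3.6352$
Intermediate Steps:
$- \frac{31780}{-36384} - \frac{21443}{\left(216 - 187\right) 164} = \left(-31780\right) \left(- \frac{1}{36384}\right) - \frac{21443}{29 \cdot 164} = \frac{7945}{9096} - \frac{21443}{4756} = \frac{7945}{9096} - \frac{523}{116} = - \frac{958897}{263784}$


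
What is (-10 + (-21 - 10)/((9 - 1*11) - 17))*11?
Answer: -1749/19 ≈ -92.053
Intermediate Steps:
(-10 + (-21 - 10)/((9 - 1*11) - 17))*11 = (-10 - 31/((9 - 11) - 17))*11 = (-10 - 31/(-2 - 17))*11 = (-10 - 31/(-19))*11 = (-10 - 31*(-1/19))*11 = (-10 + 31/19)*11 = -159/19*11 = -1749/19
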